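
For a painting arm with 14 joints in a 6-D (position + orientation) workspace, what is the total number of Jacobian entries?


Given: task space dimension = 6, joints = 14
Jacobian is a 6 x 14 matrix
Total entries = rows * columns
Total = 6 * 14
Total = 84

84


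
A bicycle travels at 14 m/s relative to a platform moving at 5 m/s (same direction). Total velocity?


Given: object velocity = 14 m/s, platform velocity = 5 m/s (same direction)
Using classical velocity addition: v_total = v_object + v_platform
v_total = 14 + 5
v_total = 19 m/s

19 m/s


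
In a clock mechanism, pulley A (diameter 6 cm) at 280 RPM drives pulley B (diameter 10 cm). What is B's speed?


Given: D1 = 6 cm, w1 = 280 RPM, D2 = 10 cm
Using D1*w1 = D2*w2
w2 = D1*w1 / D2
w2 = 6*280 / 10
w2 = 1680 / 10
w2 = 168 RPM

168 RPM


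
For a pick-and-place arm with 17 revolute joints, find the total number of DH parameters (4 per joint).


Given: 17 joints, 4 DH parameters per joint (d, theta, a, alpha)
Total DH parameters = number_of_joints * 4
Total = 17 * 4
Total = 68

68


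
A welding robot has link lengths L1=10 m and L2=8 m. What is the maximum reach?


Given: L1 = 10 m, L2 = 8 m
For a 2-link planar arm, max reach = L1 + L2 (fully extended)
Max reach = 10 + 8
Max reach = 18 m

18 m


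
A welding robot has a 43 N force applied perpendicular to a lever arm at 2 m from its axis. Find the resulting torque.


Given: F = 43 N, r = 2 m, angle = 90 deg (perpendicular)
Using tau = F * r * sin(90)
sin(90) = 1
tau = 43 * 2 * 1
tau = 86 Nm

86 Nm


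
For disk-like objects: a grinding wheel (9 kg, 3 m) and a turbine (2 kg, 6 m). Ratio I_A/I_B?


Given: M1=9 kg, R1=3 m, M2=2 kg, R2=6 m
For a disk: I = (1/2)*M*R^2, so I_A/I_B = (M1*R1^2)/(M2*R2^2)
M1*R1^2 = 9*9 = 81
M2*R2^2 = 2*36 = 72
I_A/I_B = 81/72 = 9/8

9/8


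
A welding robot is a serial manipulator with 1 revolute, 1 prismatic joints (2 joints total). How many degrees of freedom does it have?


Given: serial robot with 1 revolute, 1 prismatic joints
DOF contribution per joint type: revolute=1, prismatic=1, spherical=3, fixed=0
DOF = 1*1 + 1*1
DOF = 2

2


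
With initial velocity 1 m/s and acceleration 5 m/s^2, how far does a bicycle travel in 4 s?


Given: v0 = 1 m/s, a = 5 m/s^2, t = 4 s
Using s = v0*t + (1/2)*a*t^2
s = 1*4 + (1/2)*5*4^2
s = 4 + (1/2)*80
s = 4 + 40
s = 44

44 m


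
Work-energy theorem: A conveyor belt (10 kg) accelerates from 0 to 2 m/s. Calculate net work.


Given: m = 10 kg, v0 = 0 m/s, v = 2 m/s
Using W = (1/2)*m*(v^2 - v0^2)
v^2 = 2^2 = 4
v0^2 = 0^2 = 0
v^2 - v0^2 = 4 - 0 = 4
W = (1/2)*10*4 = 20 J

20 J


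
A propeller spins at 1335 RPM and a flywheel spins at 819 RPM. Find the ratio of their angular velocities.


Given: RPM_A = 1335, RPM_B = 819
omega = 2*pi*RPM/60, so omega_A/omega_B = RPM_A / RPM_B
omega_A/omega_B = 1335 / 819
omega_A/omega_B = 445/273

445/273


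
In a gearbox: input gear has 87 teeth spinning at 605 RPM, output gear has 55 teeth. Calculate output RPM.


Given: N1 = 87 teeth, w1 = 605 RPM, N2 = 55 teeth
Using N1*w1 = N2*w2
w2 = N1*w1 / N2
w2 = 87*605 / 55
w2 = 52635 / 55
w2 = 957 RPM

957 RPM


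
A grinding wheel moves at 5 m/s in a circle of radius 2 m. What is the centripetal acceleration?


Given: v = 5 m/s, r = 2 m
Using a_c = v^2 / r
a_c = 5^2 / 2
a_c = 25 / 2
a_c = 25/2 m/s^2

25/2 m/s^2


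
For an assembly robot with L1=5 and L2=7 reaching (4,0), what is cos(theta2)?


Given: L1 = 5, L2 = 7, target (x, y) = (4, 0)
Using cos(theta2) = (x^2 + y^2 - L1^2 - L2^2) / (2*L1*L2)
x^2 + y^2 = 4^2 + 0 = 16
L1^2 + L2^2 = 25 + 49 = 74
Numerator = 16 - 74 = -58
Denominator = 2*5*7 = 70
cos(theta2) = -58/70 = -29/35

-29/35


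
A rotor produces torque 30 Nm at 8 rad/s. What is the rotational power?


Given: tau = 30 Nm, omega = 8 rad/s
Using P = tau * omega
P = 30 * 8
P = 240 W

240 W


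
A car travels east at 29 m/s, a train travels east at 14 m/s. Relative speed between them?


Given: v_A = 29 m/s east, v_B = 14 m/s east
Both move in the same direction; relative speed = |v_A - v_B|
|29 - 14| = |15|
= 15 m/s

15 m/s


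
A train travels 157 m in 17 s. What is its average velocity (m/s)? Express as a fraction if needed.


Given: distance d = 157 m, time t = 17 s
Using v = d / t
v = 157 / 17
v = 157/17 m/s

157/17 m/s


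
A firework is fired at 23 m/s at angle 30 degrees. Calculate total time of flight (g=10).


Given: v0 = 23 m/s, theta = 30 deg, g = 10 m/s^2
sin(30) = 1/2
Using T = 2*v0*sin(theta) / g
T = 2*23*1/2 / 10
T = 23 / 10
T = 23/10 s

23/10 s


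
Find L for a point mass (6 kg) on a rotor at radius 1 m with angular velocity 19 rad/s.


Given: m = 6 kg, r = 1 m, omega = 19 rad/s
For a point mass: I = m*r^2
I = 6*1^2 = 6*1 = 6
L = I*omega = 6*19
L = 114 kg*m^2/s

114 kg*m^2/s


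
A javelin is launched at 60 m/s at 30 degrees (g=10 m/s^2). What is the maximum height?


Given: v0 = 60 m/s, theta = 30 deg, g = 10 m/s^2
sin^2(30) = 1/4
Using H = v0^2 * sin^2(theta) / (2*g)
H = 60^2 * 1/4 / (2*10)
H = 3600 * 1/4 / 20
H = 900 / 20
H = 45 m

45 m


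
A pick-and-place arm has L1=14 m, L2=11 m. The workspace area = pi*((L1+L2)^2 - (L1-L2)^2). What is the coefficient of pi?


Given: L1 = 14, L2 = 11
(L1+L2)^2 = (25)^2 = 625
(L1-L2)^2 = (3)^2 = 9
Difference = 625 - 9 = 616
This equals 4*L1*L2 = 4*14*11 = 616
Workspace area = 616*pi

616


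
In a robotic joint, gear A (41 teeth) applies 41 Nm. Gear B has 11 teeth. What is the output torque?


Given: N1 = 41, N2 = 11, T1 = 41 Nm
Using T2/T1 = N2/N1
T2 = T1 * N2 / N1
T2 = 41 * 11 / 41
T2 = 451 / 41
T2 = 11 Nm

11 Nm


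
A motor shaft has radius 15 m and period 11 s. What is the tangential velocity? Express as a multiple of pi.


Given: radius r = 15 m, period T = 11 s
Using v = 2*pi*r / T
v = 2*pi*15 / 11
v = 30*pi / 11
v = 30/11*pi m/s

30/11*pi m/s


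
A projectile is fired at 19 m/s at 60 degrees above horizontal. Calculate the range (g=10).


Given: v0 = 19 m/s, theta = 60 deg, g = 10 m/s^2
sin(2*60) = sin(120) = sqrt(3)/2
Using R = v0^2 * sin(2*theta) / g
R = 19^2 * (sqrt(3)/2) / 10
R = 361 * sqrt(3) / 20
R = 361/20*sqrt(3) m

361/20*sqrt(3) m


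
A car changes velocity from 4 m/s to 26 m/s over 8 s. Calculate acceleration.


Given: initial velocity v0 = 4 m/s, final velocity v = 26 m/s, time t = 8 s
Using a = (v - v0) / t
a = (26 - 4) / 8
a = 22 / 8
a = 11/4 m/s^2

11/4 m/s^2


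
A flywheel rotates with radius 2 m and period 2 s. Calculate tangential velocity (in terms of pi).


Given: radius r = 2 m, period T = 2 s
Using v = 2*pi*r / T
v = 2*pi*2 / 2
v = 4*pi / 2
v = 2*pi m/s

2*pi m/s


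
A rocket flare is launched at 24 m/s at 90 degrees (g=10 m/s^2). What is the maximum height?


Given: v0 = 24 m/s, theta = 90 deg, g = 10 m/s^2
sin^2(90) = 1
Using H = v0^2 * sin^2(theta) / (2*g)
H = 24^2 * 1 / (2*10)
H = 576 * 1 / 20
H = 576 / 20
H = 144/5 m

144/5 m


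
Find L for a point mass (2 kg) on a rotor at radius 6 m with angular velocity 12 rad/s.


Given: m = 2 kg, r = 6 m, omega = 12 rad/s
For a point mass: I = m*r^2
I = 2*6^2 = 2*36 = 72
L = I*omega = 72*12
L = 864 kg*m^2/s

864 kg*m^2/s


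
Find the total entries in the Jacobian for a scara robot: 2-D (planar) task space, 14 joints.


Given: task space dimension = 2, joints = 14
Jacobian is a 2 x 14 matrix
Total entries = rows * columns
Total = 2 * 14
Total = 28

28


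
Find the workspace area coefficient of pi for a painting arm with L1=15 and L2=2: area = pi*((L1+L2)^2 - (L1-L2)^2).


Given: L1 = 15, L2 = 2
(L1+L2)^2 = (17)^2 = 289
(L1-L2)^2 = (13)^2 = 169
Difference = 289 - 169 = 120
This equals 4*L1*L2 = 4*15*2 = 120
Workspace area = 120*pi

120


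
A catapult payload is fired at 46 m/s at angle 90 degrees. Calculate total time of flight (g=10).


Given: v0 = 46 m/s, theta = 90 deg, g = 10 m/s^2
sin(90) = 1
Using T = 2*v0*sin(theta) / g
T = 2*46*1 / 10
T = 92 / 10
T = 46/5 s

46/5 s


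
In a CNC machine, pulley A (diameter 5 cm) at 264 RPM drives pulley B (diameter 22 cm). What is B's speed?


Given: D1 = 5 cm, w1 = 264 RPM, D2 = 22 cm
Using D1*w1 = D2*w2
w2 = D1*w1 / D2
w2 = 5*264 / 22
w2 = 1320 / 22
w2 = 60 RPM

60 RPM


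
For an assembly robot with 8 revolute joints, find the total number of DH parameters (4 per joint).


Given: 8 joints, 4 DH parameters per joint (d, theta, a, alpha)
Total DH parameters = number_of_joints * 4
Total = 8 * 4
Total = 32

32


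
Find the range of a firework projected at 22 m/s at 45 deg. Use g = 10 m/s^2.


Given: v0 = 22 m/s, theta = 45 deg, g = 10 m/s^2
sin(2*45) = sin(90) = 1
Using R = v0^2 * sin(2*theta) / g
R = 22^2 * 1 / 10
R = 484 / 10
R = 242/5 m

242/5 m


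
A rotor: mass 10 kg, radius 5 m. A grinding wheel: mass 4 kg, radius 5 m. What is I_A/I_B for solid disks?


Given: M1=10 kg, R1=5 m, M2=4 kg, R2=5 m
For a disk: I = (1/2)*M*R^2, so I_A/I_B = (M1*R1^2)/(M2*R2^2)
M1*R1^2 = 10*25 = 250
M2*R2^2 = 4*25 = 100
I_A/I_B = 250/100 = 5/2

5/2


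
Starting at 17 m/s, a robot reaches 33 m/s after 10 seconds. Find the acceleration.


Given: initial velocity v0 = 17 m/s, final velocity v = 33 m/s, time t = 10 s
Using a = (v - v0) / t
a = (33 - 17) / 10
a = 16 / 10
a = 8/5 m/s^2

8/5 m/s^2


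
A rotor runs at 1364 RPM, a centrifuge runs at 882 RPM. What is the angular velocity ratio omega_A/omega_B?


Given: RPM_A = 1364, RPM_B = 882
omega = 2*pi*RPM/60, so omega_A/omega_B = RPM_A / RPM_B
omega_A/omega_B = 1364 / 882
omega_A/omega_B = 682/441

682/441


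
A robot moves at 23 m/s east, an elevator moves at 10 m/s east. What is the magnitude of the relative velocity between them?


Given: v_A = 23 m/s east, v_B = 10 m/s east
Both move in the same direction; relative speed = |v_A - v_B|
|23 - 10| = |13|
= 13 m/s

13 m/s


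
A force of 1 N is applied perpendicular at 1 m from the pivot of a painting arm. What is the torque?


Given: F = 1 N, r = 1 m, angle = 90 deg (perpendicular)
Using tau = F * r * sin(90)
sin(90) = 1
tau = 1 * 1 * 1
tau = 1 Nm

1 Nm


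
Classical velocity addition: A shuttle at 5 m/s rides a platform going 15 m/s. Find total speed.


Given: object velocity = 5 m/s, platform velocity = 15 m/s (same direction)
Using classical velocity addition: v_total = v_object + v_platform
v_total = 5 + 15
v_total = 20 m/s

20 m/s


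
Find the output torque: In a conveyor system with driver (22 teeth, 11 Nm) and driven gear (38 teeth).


Given: N1 = 22, N2 = 38, T1 = 11 Nm
Using T2/T1 = N2/N1
T2 = T1 * N2 / N1
T2 = 11 * 38 / 22
T2 = 418 / 22
T2 = 19 Nm

19 Nm


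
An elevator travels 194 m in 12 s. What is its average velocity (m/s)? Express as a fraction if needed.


Given: distance d = 194 m, time t = 12 s
Using v = d / t
v = 194 / 12
v = 97/6 m/s

97/6 m/s


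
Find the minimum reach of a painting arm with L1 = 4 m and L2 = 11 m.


Given: L1 = 4 m, L2 = 11 m
For a 2-link planar arm, min reach = |L1 - L2| (second link folded back)
Min reach = |4 - 11|
Min reach = 7 m

7 m


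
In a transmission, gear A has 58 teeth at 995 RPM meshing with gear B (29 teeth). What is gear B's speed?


Given: N1 = 58 teeth, w1 = 995 RPM, N2 = 29 teeth
Using N1*w1 = N2*w2
w2 = N1*w1 / N2
w2 = 58*995 / 29
w2 = 57710 / 29
w2 = 1990 RPM

1990 RPM


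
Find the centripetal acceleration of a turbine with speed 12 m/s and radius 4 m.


Given: v = 12 m/s, r = 4 m
Using a_c = v^2 / r
a_c = 12^2 / 4
a_c = 144 / 4
a_c = 36 m/s^2

36 m/s^2


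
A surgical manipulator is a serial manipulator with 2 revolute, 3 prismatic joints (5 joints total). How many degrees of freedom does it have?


Given: serial robot with 2 revolute, 3 prismatic joints
DOF contribution per joint type: revolute=1, prismatic=1, spherical=3, fixed=0
DOF = 2*1 + 3*1
DOF = 5

5


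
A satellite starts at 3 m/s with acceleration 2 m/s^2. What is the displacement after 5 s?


Given: v0 = 3 m/s, a = 2 m/s^2, t = 5 s
Using s = v0*t + (1/2)*a*t^2
s = 3*5 + (1/2)*2*5^2
s = 15 + (1/2)*50
s = 15 + 25
s = 40

40 m


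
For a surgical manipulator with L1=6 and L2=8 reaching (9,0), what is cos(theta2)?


Given: L1 = 6, L2 = 8, target (x, y) = (9, 0)
Using cos(theta2) = (x^2 + y^2 - L1^2 - L2^2) / (2*L1*L2)
x^2 + y^2 = 9^2 + 0 = 81
L1^2 + L2^2 = 36 + 64 = 100
Numerator = 81 - 100 = -19
Denominator = 2*6*8 = 96
cos(theta2) = -19/96 = -19/96

-19/96


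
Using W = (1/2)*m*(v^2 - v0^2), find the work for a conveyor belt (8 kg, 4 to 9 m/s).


Given: m = 8 kg, v0 = 4 m/s, v = 9 m/s
Using W = (1/2)*m*(v^2 - v0^2)
v^2 = 9^2 = 81
v0^2 = 4^2 = 16
v^2 - v0^2 = 81 - 16 = 65
W = (1/2)*8*65 = 260 J

260 J


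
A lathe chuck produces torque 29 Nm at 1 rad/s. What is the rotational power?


Given: tau = 29 Nm, omega = 1 rad/s
Using P = tau * omega
P = 29 * 1
P = 29 W

29 W


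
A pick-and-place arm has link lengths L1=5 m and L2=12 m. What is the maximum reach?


Given: L1 = 5 m, L2 = 12 m
For a 2-link planar arm, max reach = L1 + L2 (fully extended)
Max reach = 5 + 12
Max reach = 17 m

17 m


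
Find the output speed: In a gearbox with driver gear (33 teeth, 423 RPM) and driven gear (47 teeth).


Given: N1 = 33 teeth, w1 = 423 RPM, N2 = 47 teeth
Using N1*w1 = N2*w2
w2 = N1*w1 / N2
w2 = 33*423 / 47
w2 = 13959 / 47
w2 = 297 RPM

297 RPM


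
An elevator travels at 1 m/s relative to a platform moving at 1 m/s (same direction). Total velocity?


Given: object velocity = 1 m/s, platform velocity = 1 m/s (same direction)
Using classical velocity addition: v_total = v_object + v_platform
v_total = 1 + 1
v_total = 2 m/s

2 m/s


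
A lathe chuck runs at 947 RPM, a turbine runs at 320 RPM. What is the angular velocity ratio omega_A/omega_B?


Given: RPM_A = 947, RPM_B = 320
omega = 2*pi*RPM/60, so omega_A/omega_B = RPM_A / RPM_B
omega_A/omega_B = 947 / 320
omega_A/omega_B = 947/320

947/320


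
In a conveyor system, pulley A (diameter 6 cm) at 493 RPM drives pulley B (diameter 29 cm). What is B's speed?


Given: D1 = 6 cm, w1 = 493 RPM, D2 = 29 cm
Using D1*w1 = D2*w2
w2 = D1*w1 / D2
w2 = 6*493 / 29
w2 = 2958 / 29
w2 = 102 RPM

102 RPM


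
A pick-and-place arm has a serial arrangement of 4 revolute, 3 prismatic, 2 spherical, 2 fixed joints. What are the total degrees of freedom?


Given: serial robot with 4 revolute, 3 prismatic, 2 spherical, 2 fixed joints
DOF contribution per joint type: revolute=1, prismatic=1, spherical=3, fixed=0
DOF = 4*1 + 3*1 + 2*3 + 2*0
DOF = 13

13


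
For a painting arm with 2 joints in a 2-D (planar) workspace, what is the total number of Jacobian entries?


Given: task space dimension = 2, joints = 2
Jacobian is a 2 x 2 matrix
Total entries = rows * columns
Total = 2 * 2
Total = 4

4


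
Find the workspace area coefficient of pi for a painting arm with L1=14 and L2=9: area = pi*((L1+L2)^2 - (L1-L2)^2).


Given: L1 = 14, L2 = 9
(L1+L2)^2 = (23)^2 = 529
(L1-L2)^2 = (5)^2 = 25
Difference = 529 - 25 = 504
This equals 4*L1*L2 = 4*14*9 = 504
Workspace area = 504*pi

504


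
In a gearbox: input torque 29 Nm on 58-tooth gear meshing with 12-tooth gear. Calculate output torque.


Given: N1 = 58, N2 = 12, T1 = 29 Nm
Using T2/T1 = N2/N1
T2 = T1 * N2 / N1
T2 = 29 * 12 / 58
T2 = 348 / 58
T2 = 6 Nm

6 Nm


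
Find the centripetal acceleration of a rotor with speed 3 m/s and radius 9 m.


Given: v = 3 m/s, r = 9 m
Using a_c = v^2 / r
a_c = 3^2 / 9
a_c = 9 / 9
a_c = 1 m/s^2

1 m/s^2


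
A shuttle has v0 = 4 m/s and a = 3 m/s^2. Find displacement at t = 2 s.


Given: v0 = 4 m/s, a = 3 m/s^2, t = 2 s
Using s = v0*t + (1/2)*a*t^2
s = 4*2 + (1/2)*3*2^2
s = 8 + (1/2)*12
s = 8 + 6
s = 14

14 m


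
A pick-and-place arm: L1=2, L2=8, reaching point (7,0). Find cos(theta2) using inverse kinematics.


Given: L1 = 2, L2 = 8, target (x, y) = (7, 0)
Using cos(theta2) = (x^2 + y^2 - L1^2 - L2^2) / (2*L1*L2)
x^2 + y^2 = 7^2 + 0 = 49
L1^2 + L2^2 = 4 + 64 = 68
Numerator = 49 - 68 = -19
Denominator = 2*2*8 = 32
cos(theta2) = -19/32 = -19/32

-19/32


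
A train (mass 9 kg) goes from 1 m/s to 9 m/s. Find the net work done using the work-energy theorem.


Given: m = 9 kg, v0 = 1 m/s, v = 9 m/s
Using W = (1/2)*m*(v^2 - v0^2)
v^2 = 9^2 = 81
v0^2 = 1^2 = 1
v^2 - v0^2 = 81 - 1 = 80
W = (1/2)*9*80 = 360 J

360 J


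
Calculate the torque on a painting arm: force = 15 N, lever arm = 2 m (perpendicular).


Given: F = 15 N, r = 2 m, angle = 90 deg (perpendicular)
Using tau = F * r * sin(90)
sin(90) = 1
tau = 15 * 2 * 1
tau = 30 Nm

30 Nm


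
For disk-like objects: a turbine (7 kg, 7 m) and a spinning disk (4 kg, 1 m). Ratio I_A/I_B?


Given: M1=7 kg, R1=7 m, M2=4 kg, R2=1 m
For a disk: I = (1/2)*M*R^2, so I_A/I_B = (M1*R1^2)/(M2*R2^2)
M1*R1^2 = 7*49 = 343
M2*R2^2 = 4*1 = 4
I_A/I_B = 343/4 = 343/4

343/4


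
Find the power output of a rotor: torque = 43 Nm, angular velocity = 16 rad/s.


Given: tau = 43 Nm, omega = 16 rad/s
Using P = tau * omega
P = 43 * 16
P = 688 W

688 W


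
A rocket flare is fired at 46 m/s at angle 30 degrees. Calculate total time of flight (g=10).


Given: v0 = 46 m/s, theta = 30 deg, g = 10 m/s^2
sin(30) = 1/2
Using T = 2*v0*sin(theta) / g
T = 2*46*1/2 / 10
T = 46 / 10
T = 23/5 s

23/5 s


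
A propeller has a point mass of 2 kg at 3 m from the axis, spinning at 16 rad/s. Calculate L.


Given: m = 2 kg, r = 3 m, omega = 16 rad/s
For a point mass: I = m*r^2
I = 2*3^2 = 2*9 = 18
L = I*omega = 18*16
L = 288 kg*m^2/s

288 kg*m^2/s


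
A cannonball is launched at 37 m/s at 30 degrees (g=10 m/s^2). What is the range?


Given: v0 = 37 m/s, theta = 30 deg, g = 10 m/s^2
sin(2*30) = sin(60) = sqrt(3)/2
Using R = v0^2 * sin(2*theta) / g
R = 37^2 * (sqrt(3)/2) / 10
R = 1369 * sqrt(3) / 20
R = 1369/20*sqrt(3) m

1369/20*sqrt(3) m


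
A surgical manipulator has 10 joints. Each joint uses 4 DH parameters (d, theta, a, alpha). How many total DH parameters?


Given: 10 joints, 4 DH parameters per joint (d, theta, a, alpha)
Total DH parameters = number_of_joints * 4
Total = 10 * 4
Total = 40

40


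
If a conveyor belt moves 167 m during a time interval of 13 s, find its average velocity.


Given: distance d = 167 m, time t = 13 s
Using v = d / t
v = 167 / 13
v = 167/13 m/s

167/13 m/s


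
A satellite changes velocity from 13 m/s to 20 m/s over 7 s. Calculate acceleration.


Given: initial velocity v0 = 13 m/s, final velocity v = 20 m/s, time t = 7 s
Using a = (v - v0) / t
a = (20 - 13) / 7
a = 7 / 7
a = 1 m/s^2

1 m/s^2


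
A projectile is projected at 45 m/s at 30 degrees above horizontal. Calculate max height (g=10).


Given: v0 = 45 m/s, theta = 30 deg, g = 10 m/s^2
sin^2(30) = 1/4
Using H = v0^2 * sin^2(theta) / (2*g)
H = 45^2 * 1/4 / (2*10)
H = 2025 * 1/4 / 20
H = 2025/4 / 20
H = 405/16 m

405/16 m


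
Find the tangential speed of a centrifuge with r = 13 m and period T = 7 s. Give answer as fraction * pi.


Given: radius r = 13 m, period T = 7 s
Using v = 2*pi*r / T
v = 2*pi*13 / 7
v = 26*pi / 7
v = 26/7*pi m/s

26/7*pi m/s


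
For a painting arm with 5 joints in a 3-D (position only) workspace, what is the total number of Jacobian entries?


Given: task space dimension = 3, joints = 5
Jacobian is a 3 x 5 matrix
Total entries = rows * columns
Total = 3 * 5
Total = 15

15


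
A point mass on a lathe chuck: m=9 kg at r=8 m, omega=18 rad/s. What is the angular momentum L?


Given: m = 9 kg, r = 8 m, omega = 18 rad/s
For a point mass: I = m*r^2
I = 9*8^2 = 9*64 = 576
L = I*omega = 576*18
L = 10368 kg*m^2/s

10368 kg*m^2/s


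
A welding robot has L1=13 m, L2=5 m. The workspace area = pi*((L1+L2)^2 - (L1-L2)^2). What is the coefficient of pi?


Given: L1 = 13, L2 = 5
(L1+L2)^2 = (18)^2 = 324
(L1-L2)^2 = (8)^2 = 64
Difference = 324 - 64 = 260
This equals 4*L1*L2 = 4*13*5 = 260
Workspace area = 260*pi

260


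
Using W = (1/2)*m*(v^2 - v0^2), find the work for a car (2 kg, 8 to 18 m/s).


Given: m = 2 kg, v0 = 8 m/s, v = 18 m/s
Using W = (1/2)*m*(v^2 - v0^2)
v^2 = 18^2 = 324
v0^2 = 8^2 = 64
v^2 - v0^2 = 324 - 64 = 260
W = (1/2)*2*260 = 260 J

260 J


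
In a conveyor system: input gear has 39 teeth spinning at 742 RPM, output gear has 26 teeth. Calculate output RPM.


Given: N1 = 39 teeth, w1 = 742 RPM, N2 = 26 teeth
Using N1*w1 = N2*w2
w2 = N1*w1 / N2
w2 = 39*742 / 26
w2 = 28938 / 26
w2 = 1113 RPM

1113 RPM


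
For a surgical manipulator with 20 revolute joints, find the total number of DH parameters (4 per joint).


Given: 20 joints, 4 DH parameters per joint (d, theta, a, alpha)
Total DH parameters = number_of_joints * 4
Total = 20 * 4
Total = 80

80


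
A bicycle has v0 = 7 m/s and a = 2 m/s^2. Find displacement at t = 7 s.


Given: v0 = 7 m/s, a = 2 m/s^2, t = 7 s
Using s = v0*t + (1/2)*a*t^2
s = 7*7 + (1/2)*2*7^2
s = 49 + (1/2)*98
s = 49 + 49
s = 98

98 m


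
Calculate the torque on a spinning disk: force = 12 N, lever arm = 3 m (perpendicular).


Given: F = 12 N, r = 3 m, angle = 90 deg (perpendicular)
Using tau = F * r * sin(90)
sin(90) = 1
tau = 12 * 3 * 1
tau = 36 Nm

36 Nm


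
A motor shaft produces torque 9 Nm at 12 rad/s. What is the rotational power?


Given: tau = 9 Nm, omega = 12 rad/s
Using P = tau * omega
P = 9 * 12
P = 108 W

108 W


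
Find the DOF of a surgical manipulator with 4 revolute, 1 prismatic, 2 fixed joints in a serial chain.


Given: serial robot with 4 revolute, 1 prismatic, 2 fixed joints
DOF contribution per joint type: revolute=1, prismatic=1, spherical=3, fixed=0
DOF = 4*1 + 1*1 + 2*0
DOF = 5

5


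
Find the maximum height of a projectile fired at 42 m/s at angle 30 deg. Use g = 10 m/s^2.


Given: v0 = 42 m/s, theta = 30 deg, g = 10 m/s^2
sin^2(30) = 1/4
Using H = v0^2 * sin^2(theta) / (2*g)
H = 42^2 * 1/4 / (2*10)
H = 1764 * 1/4 / 20
H = 441 / 20
H = 441/20 m

441/20 m


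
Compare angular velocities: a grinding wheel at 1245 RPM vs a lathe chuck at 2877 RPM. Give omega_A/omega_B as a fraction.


Given: RPM_A = 1245, RPM_B = 2877
omega = 2*pi*RPM/60, so omega_A/omega_B = RPM_A / RPM_B
omega_A/omega_B = 1245 / 2877
omega_A/omega_B = 415/959

415/959


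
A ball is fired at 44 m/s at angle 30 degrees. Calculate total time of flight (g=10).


Given: v0 = 44 m/s, theta = 30 deg, g = 10 m/s^2
sin(30) = 1/2
Using T = 2*v0*sin(theta) / g
T = 2*44*1/2 / 10
T = 44 / 10
T = 22/5 s

22/5 s


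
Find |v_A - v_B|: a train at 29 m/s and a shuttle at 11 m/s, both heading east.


Given: v_A = 29 m/s east, v_B = 11 m/s east
Both move in the same direction; relative speed = |v_A - v_B|
|29 - 11| = |18|
= 18 m/s

18 m/s


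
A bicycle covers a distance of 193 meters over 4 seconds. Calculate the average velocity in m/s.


Given: distance d = 193 m, time t = 4 s
Using v = d / t
v = 193 / 4
v = 193/4 m/s

193/4 m/s


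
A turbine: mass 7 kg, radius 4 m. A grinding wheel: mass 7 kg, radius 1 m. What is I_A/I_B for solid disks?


Given: M1=7 kg, R1=4 m, M2=7 kg, R2=1 m
For a disk: I = (1/2)*M*R^2, so I_A/I_B = (M1*R1^2)/(M2*R2^2)
M1*R1^2 = 7*16 = 112
M2*R2^2 = 7*1 = 7
I_A/I_B = 112/7 = 16

16


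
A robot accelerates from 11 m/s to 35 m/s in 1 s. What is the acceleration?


Given: initial velocity v0 = 11 m/s, final velocity v = 35 m/s, time t = 1 s
Using a = (v - v0) / t
a = (35 - 11) / 1
a = 24 / 1
a = 24 m/s^2

24 m/s^2


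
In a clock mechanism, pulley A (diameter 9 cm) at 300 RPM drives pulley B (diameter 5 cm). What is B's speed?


Given: D1 = 9 cm, w1 = 300 RPM, D2 = 5 cm
Using D1*w1 = D2*w2
w2 = D1*w1 / D2
w2 = 9*300 / 5
w2 = 2700 / 5
w2 = 540 RPM

540 RPM


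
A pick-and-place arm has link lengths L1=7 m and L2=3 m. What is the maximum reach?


Given: L1 = 7 m, L2 = 3 m
For a 2-link planar arm, max reach = L1 + L2 (fully extended)
Max reach = 7 + 3
Max reach = 10 m

10 m


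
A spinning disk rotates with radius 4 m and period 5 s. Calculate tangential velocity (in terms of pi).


Given: radius r = 4 m, period T = 5 s
Using v = 2*pi*r / T
v = 2*pi*4 / 5
v = 8*pi / 5
v = 8/5*pi m/s

8/5*pi m/s


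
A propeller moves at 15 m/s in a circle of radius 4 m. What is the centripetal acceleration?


Given: v = 15 m/s, r = 4 m
Using a_c = v^2 / r
a_c = 15^2 / 4
a_c = 225 / 4
a_c = 225/4 m/s^2

225/4 m/s^2


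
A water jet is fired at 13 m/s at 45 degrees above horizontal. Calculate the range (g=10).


Given: v0 = 13 m/s, theta = 45 deg, g = 10 m/s^2
sin(2*45) = sin(90) = 1
Using R = v0^2 * sin(2*theta) / g
R = 13^2 * 1 / 10
R = 169 / 10
R = 169/10 m

169/10 m


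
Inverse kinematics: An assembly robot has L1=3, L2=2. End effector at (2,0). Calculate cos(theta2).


Given: L1 = 3, L2 = 2, target (x, y) = (2, 0)
Using cos(theta2) = (x^2 + y^2 - L1^2 - L2^2) / (2*L1*L2)
x^2 + y^2 = 2^2 + 0 = 4
L1^2 + L2^2 = 9 + 4 = 13
Numerator = 4 - 13 = -9
Denominator = 2*3*2 = 12
cos(theta2) = -9/12 = -3/4

-3/4


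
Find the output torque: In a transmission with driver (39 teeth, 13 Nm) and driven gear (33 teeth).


Given: N1 = 39, N2 = 33, T1 = 13 Nm
Using T2/T1 = N2/N1
T2 = T1 * N2 / N1
T2 = 13 * 33 / 39
T2 = 429 / 39
T2 = 11 Nm

11 Nm


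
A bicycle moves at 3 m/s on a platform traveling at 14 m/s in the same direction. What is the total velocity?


Given: object velocity = 3 m/s, platform velocity = 14 m/s (same direction)
Using classical velocity addition: v_total = v_object + v_platform
v_total = 3 + 14
v_total = 17 m/s

17 m/s


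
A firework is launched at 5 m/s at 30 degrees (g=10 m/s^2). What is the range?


Given: v0 = 5 m/s, theta = 30 deg, g = 10 m/s^2
sin(2*30) = sin(60) = sqrt(3)/2
Using R = v0^2 * sin(2*theta) / g
R = 5^2 * (sqrt(3)/2) / 10
R = 25 * sqrt(3) / 20
R = 5/4*sqrt(3) m

5/4*sqrt(3) m


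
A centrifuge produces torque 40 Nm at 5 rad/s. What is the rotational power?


Given: tau = 40 Nm, omega = 5 rad/s
Using P = tau * omega
P = 40 * 5
P = 200 W

200 W


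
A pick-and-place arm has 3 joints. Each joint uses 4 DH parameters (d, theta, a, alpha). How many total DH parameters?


Given: 3 joints, 4 DH parameters per joint (d, theta, a, alpha)
Total DH parameters = number_of_joints * 4
Total = 3 * 4
Total = 12

12


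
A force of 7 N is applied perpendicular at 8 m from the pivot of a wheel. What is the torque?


Given: F = 7 N, r = 8 m, angle = 90 deg (perpendicular)
Using tau = F * r * sin(90)
sin(90) = 1
tau = 7 * 8 * 1
tau = 56 Nm

56 Nm


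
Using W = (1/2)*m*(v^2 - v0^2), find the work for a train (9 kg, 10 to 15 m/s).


Given: m = 9 kg, v0 = 10 m/s, v = 15 m/s
Using W = (1/2)*m*(v^2 - v0^2)
v^2 = 15^2 = 225
v0^2 = 10^2 = 100
v^2 - v0^2 = 225 - 100 = 125
W = (1/2)*9*125 = 1125/2 J

1125/2 J


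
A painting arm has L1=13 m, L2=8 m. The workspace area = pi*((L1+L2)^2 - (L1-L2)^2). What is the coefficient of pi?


Given: L1 = 13, L2 = 8
(L1+L2)^2 = (21)^2 = 441
(L1-L2)^2 = (5)^2 = 25
Difference = 441 - 25 = 416
This equals 4*L1*L2 = 4*13*8 = 416
Workspace area = 416*pi

416


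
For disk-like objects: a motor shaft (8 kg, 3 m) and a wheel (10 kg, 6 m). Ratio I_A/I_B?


Given: M1=8 kg, R1=3 m, M2=10 kg, R2=6 m
For a disk: I = (1/2)*M*R^2, so I_A/I_B = (M1*R1^2)/(M2*R2^2)
M1*R1^2 = 8*9 = 72
M2*R2^2 = 10*36 = 360
I_A/I_B = 72/360 = 1/5

1/5


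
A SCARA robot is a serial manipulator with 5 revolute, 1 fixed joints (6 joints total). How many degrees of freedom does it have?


Given: serial robot with 5 revolute, 1 fixed joints
DOF contribution per joint type: revolute=1, prismatic=1, spherical=3, fixed=0
DOF = 5*1 + 1*0
DOF = 5

5


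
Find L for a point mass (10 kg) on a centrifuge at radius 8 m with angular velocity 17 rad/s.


Given: m = 10 kg, r = 8 m, omega = 17 rad/s
For a point mass: I = m*r^2
I = 10*8^2 = 10*64 = 640
L = I*omega = 640*17
L = 10880 kg*m^2/s

10880 kg*m^2/s


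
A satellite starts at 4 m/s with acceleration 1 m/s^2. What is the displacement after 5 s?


Given: v0 = 4 m/s, a = 1 m/s^2, t = 5 s
Using s = v0*t + (1/2)*a*t^2
s = 4*5 + (1/2)*1*5^2
s = 20 + (1/2)*25
s = 20 + 25/2
s = 65/2

65/2 m


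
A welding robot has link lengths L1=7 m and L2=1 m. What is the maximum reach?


Given: L1 = 7 m, L2 = 1 m
For a 2-link planar arm, max reach = L1 + L2 (fully extended)
Max reach = 7 + 1
Max reach = 8 m

8 m


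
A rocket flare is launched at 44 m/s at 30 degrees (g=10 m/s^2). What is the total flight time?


Given: v0 = 44 m/s, theta = 30 deg, g = 10 m/s^2
sin(30) = 1/2
Using T = 2*v0*sin(theta) / g
T = 2*44*1/2 / 10
T = 44 / 10
T = 22/5 s

22/5 s


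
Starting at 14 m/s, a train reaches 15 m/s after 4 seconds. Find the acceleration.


Given: initial velocity v0 = 14 m/s, final velocity v = 15 m/s, time t = 4 s
Using a = (v - v0) / t
a = (15 - 14) / 4
a = 1 / 4
a = 1/4 m/s^2

1/4 m/s^2


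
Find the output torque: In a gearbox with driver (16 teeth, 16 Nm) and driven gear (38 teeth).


Given: N1 = 16, N2 = 38, T1 = 16 Nm
Using T2/T1 = N2/N1
T2 = T1 * N2 / N1
T2 = 16 * 38 / 16
T2 = 608 / 16
T2 = 38 Nm

38 Nm


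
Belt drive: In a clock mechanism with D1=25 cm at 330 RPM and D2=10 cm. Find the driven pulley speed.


Given: D1 = 25 cm, w1 = 330 RPM, D2 = 10 cm
Using D1*w1 = D2*w2
w2 = D1*w1 / D2
w2 = 25*330 / 10
w2 = 8250 / 10
w2 = 825 RPM

825 RPM


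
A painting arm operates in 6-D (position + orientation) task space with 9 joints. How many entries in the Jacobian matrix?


Given: task space dimension = 6, joints = 9
Jacobian is a 6 x 9 matrix
Total entries = rows * columns
Total = 6 * 9
Total = 54

54


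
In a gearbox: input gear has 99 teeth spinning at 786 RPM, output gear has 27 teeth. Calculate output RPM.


Given: N1 = 99 teeth, w1 = 786 RPM, N2 = 27 teeth
Using N1*w1 = N2*w2
w2 = N1*w1 / N2
w2 = 99*786 / 27
w2 = 77814 / 27
w2 = 2882 RPM

2882 RPM


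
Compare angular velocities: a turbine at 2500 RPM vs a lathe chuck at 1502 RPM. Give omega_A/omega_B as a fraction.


Given: RPM_A = 2500, RPM_B = 1502
omega = 2*pi*RPM/60, so omega_A/omega_B = RPM_A / RPM_B
omega_A/omega_B = 2500 / 1502
omega_A/omega_B = 1250/751

1250/751


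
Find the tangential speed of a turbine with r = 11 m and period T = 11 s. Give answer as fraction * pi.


Given: radius r = 11 m, period T = 11 s
Using v = 2*pi*r / T
v = 2*pi*11 / 11
v = 22*pi / 11
v = 2*pi m/s

2*pi m/s


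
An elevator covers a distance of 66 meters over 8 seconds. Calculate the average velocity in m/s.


Given: distance d = 66 m, time t = 8 s
Using v = d / t
v = 66 / 8
v = 33/4 m/s

33/4 m/s


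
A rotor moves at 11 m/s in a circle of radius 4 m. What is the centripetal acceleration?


Given: v = 11 m/s, r = 4 m
Using a_c = v^2 / r
a_c = 11^2 / 4
a_c = 121 / 4
a_c = 121/4 m/s^2

121/4 m/s^2


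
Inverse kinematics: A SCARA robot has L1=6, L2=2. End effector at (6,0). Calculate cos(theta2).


Given: L1 = 6, L2 = 2, target (x, y) = (6, 0)
Using cos(theta2) = (x^2 + y^2 - L1^2 - L2^2) / (2*L1*L2)
x^2 + y^2 = 6^2 + 0 = 36
L1^2 + L2^2 = 36 + 4 = 40
Numerator = 36 - 40 = -4
Denominator = 2*6*2 = 24
cos(theta2) = -4/24 = -1/6

-1/6


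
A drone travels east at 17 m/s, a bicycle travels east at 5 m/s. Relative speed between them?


Given: v_A = 17 m/s east, v_B = 5 m/s east
Both move in the same direction; relative speed = |v_A - v_B|
|17 - 5| = |12|
= 12 m/s

12 m/s


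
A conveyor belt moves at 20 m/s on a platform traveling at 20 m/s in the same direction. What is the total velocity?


Given: object velocity = 20 m/s, platform velocity = 20 m/s (same direction)
Using classical velocity addition: v_total = v_object + v_platform
v_total = 20 + 20
v_total = 40 m/s

40 m/s


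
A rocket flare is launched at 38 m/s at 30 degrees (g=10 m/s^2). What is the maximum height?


Given: v0 = 38 m/s, theta = 30 deg, g = 10 m/s^2
sin^2(30) = 1/4
Using H = v0^2 * sin^2(theta) / (2*g)
H = 38^2 * 1/4 / (2*10)
H = 1444 * 1/4 / 20
H = 361 / 20
H = 361/20 m

361/20 m


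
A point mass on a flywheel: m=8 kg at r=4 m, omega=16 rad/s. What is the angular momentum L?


Given: m = 8 kg, r = 4 m, omega = 16 rad/s
For a point mass: I = m*r^2
I = 8*4^2 = 8*16 = 128
L = I*omega = 128*16
L = 2048 kg*m^2/s

2048 kg*m^2/s


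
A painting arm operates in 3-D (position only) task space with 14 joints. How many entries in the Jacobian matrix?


Given: task space dimension = 3, joints = 14
Jacobian is a 3 x 14 matrix
Total entries = rows * columns
Total = 3 * 14
Total = 42

42


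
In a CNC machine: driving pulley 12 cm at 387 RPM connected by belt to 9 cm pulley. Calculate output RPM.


Given: D1 = 12 cm, w1 = 387 RPM, D2 = 9 cm
Using D1*w1 = D2*w2
w2 = D1*w1 / D2
w2 = 12*387 / 9
w2 = 4644 / 9
w2 = 516 RPM

516 RPM


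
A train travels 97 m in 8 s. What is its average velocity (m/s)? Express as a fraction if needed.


Given: distance d = 97 m, time t = 8 s
Using v = d / t
v = 97 / 8
v = 97/8 m/s

97/8 m/s


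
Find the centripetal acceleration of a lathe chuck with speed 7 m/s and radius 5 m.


Given: v = 7 m/s, r = 5 m
Using a_c = v^2 / r
a_c = 7^2 / 5
a_c = 49 / 5
a_c = 49/5 m/s^2

49/5 m/s^2


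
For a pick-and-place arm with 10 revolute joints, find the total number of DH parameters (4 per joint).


Given: 10 joints, 4 DH parameters per joint (d, theta, a, alpha)
Total DH parameters = number_of_joints * 4
Total = 10 * 4
Total = 40

40


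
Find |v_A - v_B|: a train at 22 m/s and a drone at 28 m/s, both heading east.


Given: v_A = 22 m/s east, v_B = 28 m/s east
Both move in the same direction; relative speed = |v_A - v_B|
|22 - 28| = |-6|
= 6 m/s

6 m/s


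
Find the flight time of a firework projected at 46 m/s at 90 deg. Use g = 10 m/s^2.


Given: v0 = 46 m/s, theta = 90 deg, g = 10 m/s^2
sin(90) = 1
Using T = 2*v0*sin(theta) / g
T = 2*46*1 / 10
T = 92 / 10
T = 46/5 s

46/5 s


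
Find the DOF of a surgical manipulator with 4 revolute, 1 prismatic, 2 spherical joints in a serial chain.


Given: serial robot with 4 revolute, 1 prismatic, 2 spherical joints
DOF contribution per joint type: revolute=1, prismatic=1, spherical=3, fixed=0
DOF = 4*1 + 1*1 + 2*3
DOF = 11

11


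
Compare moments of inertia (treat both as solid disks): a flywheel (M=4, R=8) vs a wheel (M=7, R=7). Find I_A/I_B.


Given: M1=4 kg, R1=8 m, M2=7 kg, R2=7 m
For a disk: I = (1/2)*M*R^2, so I_A/I_B = (M1*R1^2)/(M2*R2^2)
M1*R1^2 = 4*64 = 256
M2*R2^2 = 7*49 = 343
I_A/I_B = 256/343 = 256/343

256/343


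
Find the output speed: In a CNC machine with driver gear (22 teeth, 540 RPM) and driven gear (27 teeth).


Given: N1 = 22 teeth, w1 = 540 RPM, N2 = 27 teeth
Using N1*w1 = N2*w2
w2 = N1*w1 / N2
w2 = 22*540 / 27
w2 = 11880 / 27
w2 = 440 RPM

440 RPM


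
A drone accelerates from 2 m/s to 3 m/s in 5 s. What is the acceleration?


Given: initial velocity v0 = 2 m/s, final velocity v = 3 m/s, time t = 5 s
Using a = (v - v0) / t
a = (3 - 2) / 5
a = 1 / 5
a = 1/5 m/s^2

1/5 m/s^2


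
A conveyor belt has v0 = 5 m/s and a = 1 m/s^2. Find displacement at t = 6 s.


Given: v0 = 5 m/s, a = 1 m/s^2, t = 6 s
Using s = v0*t + (1/2)*a*t^2
s = 5*6 + (1/2)*1*6^2
s = 30 + (1/2)*36
s = 30 + 18
s = 48

48 m


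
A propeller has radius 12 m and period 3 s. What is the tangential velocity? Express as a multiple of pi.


Given: radius r = 12 m, period T = 3 s
Using v = 2*pi*r / T
v = 2*pi*12 / 3
v = 24*pi / 3
v = 8*pi m/s

8*pi m/s


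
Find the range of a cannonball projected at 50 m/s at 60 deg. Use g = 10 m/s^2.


Given: v0 = 50 m/s, theta = 60 deg, g = 10 m/s^2
sin(2*60) = sin(120) = sqrt(3)/2
Using R = v0^2 * sin(2*theta) / g
R = 50^2 * (sqrt(3)/2) / 10
R = 2500 * sqrt(3) / 20
R = 125*sqrt(3) m

125*sqrt(3) m


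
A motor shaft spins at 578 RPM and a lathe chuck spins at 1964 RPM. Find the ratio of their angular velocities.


Given: RPM_A = 578, RPM_B = 1964
omega = 2*pi*RPM/60, so omega_A/omega_B = RPM_A / RPM_B
omega_A/omega_B = 578 / 1964
omega_A/omega_B = 289/982

289/982


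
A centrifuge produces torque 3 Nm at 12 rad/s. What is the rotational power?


Given: tau = 3 Nm, omega = 12 rad/s
Using P = tau * omega
P = 3 * 12
P = 36 W

36 W


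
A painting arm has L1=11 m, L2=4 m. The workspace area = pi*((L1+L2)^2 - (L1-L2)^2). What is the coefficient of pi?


Given: L1 = 11, L2 = 4
(L1+L2)^2 = (15)^2 = 225
(L1-L2)^2 = (7)^2 = 49
Difference = 225 - 49 = 176
This equals 4*L1*L2 = 4*11*4 = 176
Workspace area = 176*pi

176


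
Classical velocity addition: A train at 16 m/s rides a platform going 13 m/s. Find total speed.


Given: object velocity = 16 m/s, platform velocity = 13 m/s (same direction)
Using classical velocity addition: v_total = v_object + v_platform
v_total = 16 + 13
v_total = 29 m/s

29 m/s


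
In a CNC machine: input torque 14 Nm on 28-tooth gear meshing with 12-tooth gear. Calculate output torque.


Given: N1 = 28, N2 = 12, T1 = 14 Nm
Using T2/T1 = N2/N1
T2 = T1 * N2 / N1
T2 = 14 * 12 / 28
T2 = 168 / 28
T2 = 6 Nm

6 Nm


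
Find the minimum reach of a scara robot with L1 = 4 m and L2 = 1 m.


Given: L1 = 4 m, L2 = 1 m
For a 2-link planar arm, min reach = |L1 - L2| (second link folded back)
Min reach = |4 - 1|
Min reach = 3 m

3 m


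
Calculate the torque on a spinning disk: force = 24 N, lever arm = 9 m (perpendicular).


Given: F = 24 N, r = 9 m, angle = 90 deg (perpendicular)
Using tau = F * r * sin(90)
sin(90) = 1
tau = 24 * 9 * 1
tau = 216 Nm

216 Nm


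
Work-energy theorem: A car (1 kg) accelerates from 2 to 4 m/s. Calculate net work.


Given: m = 1 kg, v0 = 2 m/s, v = 4 m/s
Using W = (1/2)*m*(v^2 - v0^2)
v^2 = 4^2 = 16
v0^2 = 2^2 = 4
v^2 - v0^2 = 16 - 4 = 12
W = (1/2)*1*12 = 6 J

6 J


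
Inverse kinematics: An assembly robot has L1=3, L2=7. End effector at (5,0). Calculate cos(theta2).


Given: L1 = 3, L2 = 7, target (x, y) = (5, 0)
Using cos(theta2) = (x^2 + y^2 - L1^2 - L2^2) / (2*L1*L2)
x^2 + y^2 = 5^2 + 0 = 25
L1^2 + L2^2 = 9 + 49 = 58
Numerator = 25 - 58 = -33
Denominator = 2*3*7 = 42
cos(theta2) = -33/42 = -11/14

-11/14


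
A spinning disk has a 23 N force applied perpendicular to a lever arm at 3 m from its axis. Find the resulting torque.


Given: F = 23 N, r = 3 m, angle = 90 deg (perpendicular)
Using tau = F * r * sin(90)
sin(90) = 1
tau = 23 * 3 * 1
tau = 69 Nm

69 Nm


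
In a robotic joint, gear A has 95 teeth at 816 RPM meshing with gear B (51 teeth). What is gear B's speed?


Given: N1 = 95 teeth, w1 = 816 RPM, N2 = 51 teeth
Using N1*w1 = N2*w2
w2 = N1*w1 / N2
w2 = 95*816 / 51
w2 = 77520 / 51
w2 = 1520 RPM

1520 RPM


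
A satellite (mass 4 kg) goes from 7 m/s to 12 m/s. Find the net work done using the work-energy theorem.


Given: m = 4 kg, v0 = 7 m/s, v = 12 m/s
Using W = (1/2)*m*(v^2 - v0^2)
v^2 = 12^2 = 144
v0^2 = 7^2 = 49
v^2 - v0^2 = 144 - 49 = 95
W = (1/2)*4*95 = 190 J

190 J


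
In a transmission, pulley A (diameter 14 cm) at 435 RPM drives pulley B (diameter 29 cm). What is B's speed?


Given: D1 = 14 cm, w1 = 435 RPM, D2 = 29 cm
Using D1*w1 = D2*w2
w2 = D1*w1 / D2
w2 = 14*435 / 29
w2 = 6090 / 29
w2 = 210 RPM

210 RPM


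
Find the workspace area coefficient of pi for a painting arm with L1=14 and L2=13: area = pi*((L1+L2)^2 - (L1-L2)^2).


Given: L1 = 14, L2 = 13
(L1+L2)^2 = (27)^2 = 729
(L1-L2)^2 = (1)^2 = 1
Difference = 729 - 1 = 728
This equals 4*L1*L2 = 4*14*13 = 728
Workspace area = 728*pi

728


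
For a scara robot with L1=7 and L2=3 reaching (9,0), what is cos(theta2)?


Given: L1 = 7, L2 = 3, target (x, y) = (9, 0)
Using cos(theta2) = (x^2 + y^2 - L1^2 - L2^2) / (2*L1*L2)
x^2 + y^2 = 9^2 + 0 = 81
L1^2 + L2^2 = 49 + 9 = 58
Numerator = 81 - 58 = 23
Denominator = 2*7*3 = 42
cos(theta2) = 23/42 = 23/42

23/42


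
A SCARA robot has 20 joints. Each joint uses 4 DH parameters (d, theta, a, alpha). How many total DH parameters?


Given: 20 joints, 4 DH parameters per joint (d, theta, a, alpha)
Total DH parameters = number_of_joints * 4
Total = 20 * 4
Total = 80

80
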